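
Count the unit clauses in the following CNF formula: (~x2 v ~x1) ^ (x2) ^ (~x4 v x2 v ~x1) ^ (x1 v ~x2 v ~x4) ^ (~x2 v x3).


A unit clause contains exactly one literal.
Unit clauses found: (x2).
Count = 1.

1


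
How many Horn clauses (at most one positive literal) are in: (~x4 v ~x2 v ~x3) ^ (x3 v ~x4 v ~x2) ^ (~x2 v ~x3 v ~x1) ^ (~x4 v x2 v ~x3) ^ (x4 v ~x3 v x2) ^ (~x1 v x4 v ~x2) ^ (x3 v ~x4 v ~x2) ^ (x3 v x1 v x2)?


A Horn clause has at most one positive literal.
Clause 1: 0 positive lit(s) -> Horn
Clause 2: 1 positive lit(s) -> Horn
Clause 3: 0 positive lit(s) -> Horn
Clause 4: 1 positive lit(s) -> Horn
Clause 5: 2 positive lit(s) -> not Horn
Clause 6: 1 positive lit(s) -> Horn
Clause 7: 1 positive lit(s) -> Horn
Clause 8: 3 positive lit(s) -> not Horn
Total Horn clauses = 6.

6


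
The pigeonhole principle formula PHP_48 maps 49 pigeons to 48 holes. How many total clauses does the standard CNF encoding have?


The PHP encoding has two parts:
1) At-least-one-hole clauses: 49 (one per pigeon, each with 48 literals).
2) At-most-one-pigeon-per-hole clauses: 48 holes * C(49,2) = 48 * 1176 = 56448.
Total clauses = 49 + 56448 = 56497.

56497


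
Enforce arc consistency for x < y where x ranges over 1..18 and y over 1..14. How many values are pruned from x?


For the constraint x < y, x needs a supporting value in y's domain.
x can be at most 13 (one less than y's maximum).
Valid x values from domain: 13 out of 18.
Pruned = 18 - 13 = 5.

5


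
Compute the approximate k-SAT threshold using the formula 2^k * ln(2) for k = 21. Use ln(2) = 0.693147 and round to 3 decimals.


Using the asymptotic formula: threshold ~ 2^k * ln(2).
2^21 = 2097152.
2097152 * 0.693147 = 1453634.617.

1453634.617


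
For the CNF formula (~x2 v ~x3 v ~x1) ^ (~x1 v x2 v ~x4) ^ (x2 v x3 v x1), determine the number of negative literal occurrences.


Scan each clause for negated literals.
Clause 1: 3 negative; Clause 2: 2 negative; Clause 3: 0 negative.
Total negative literal occurrences = 5.

5


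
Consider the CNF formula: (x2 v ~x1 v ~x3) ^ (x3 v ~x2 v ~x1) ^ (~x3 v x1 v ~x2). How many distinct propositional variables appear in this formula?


Identify each distinct variable in the formula.
Variables found: x1, x2, x3.
Total distinct variables = 3.

3


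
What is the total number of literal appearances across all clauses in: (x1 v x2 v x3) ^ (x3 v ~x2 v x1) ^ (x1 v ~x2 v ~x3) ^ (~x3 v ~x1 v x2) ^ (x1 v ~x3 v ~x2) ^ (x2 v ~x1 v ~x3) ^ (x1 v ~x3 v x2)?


Clause lengths: 3, 3, 3, 3, 3, 3, 3.
Sum = 3 + 3 + 3 + 3 + 3 + 3 + 3 = 21.

21


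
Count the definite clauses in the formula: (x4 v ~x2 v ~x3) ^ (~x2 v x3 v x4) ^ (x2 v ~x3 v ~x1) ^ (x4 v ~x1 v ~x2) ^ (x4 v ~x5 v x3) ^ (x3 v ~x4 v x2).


A definite clause has exactly one positive literal.
Clause 1: 1 positive -> definite
Clause 2: 2 positive -> not definite
Clause 3: 1 positive -> definite
Clause 4: 1 positive -> definite
Clause 5: 2 positive -> not definite
Clause 6: 2 positive -> not definite
Definite clause count = 3.

3


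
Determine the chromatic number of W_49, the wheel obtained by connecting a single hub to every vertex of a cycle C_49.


W_49 consists of the cycle C_49 together with a hub vertex adjacent to every cycle vertex.
The cycle C_49 needs 3 colors (odd cycle -> 3).
The hub is adjacent to every cycle vertex, so it must receive a new color distinct from all of them.
Chromatic number = 3 + 1 = 4.

4


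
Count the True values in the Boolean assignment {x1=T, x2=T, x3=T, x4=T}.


The weight is the number of variables assigned True.
True variables: x1, x2, x3, x4.
Weight = 4.

4


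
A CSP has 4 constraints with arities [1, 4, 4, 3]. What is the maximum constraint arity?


The arities are: 1, 4, 4, 3.
Scan for the maximum value.
Maximum arity = 4.

4


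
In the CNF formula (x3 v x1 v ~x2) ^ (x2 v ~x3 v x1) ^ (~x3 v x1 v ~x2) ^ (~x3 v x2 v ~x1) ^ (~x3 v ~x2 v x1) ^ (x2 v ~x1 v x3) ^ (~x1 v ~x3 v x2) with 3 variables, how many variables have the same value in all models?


Find all satisfying assignments: 3 model(s).
Check which variables have the same value in every model.
No variable is fixed across all models.
Backbone size = 0.

0


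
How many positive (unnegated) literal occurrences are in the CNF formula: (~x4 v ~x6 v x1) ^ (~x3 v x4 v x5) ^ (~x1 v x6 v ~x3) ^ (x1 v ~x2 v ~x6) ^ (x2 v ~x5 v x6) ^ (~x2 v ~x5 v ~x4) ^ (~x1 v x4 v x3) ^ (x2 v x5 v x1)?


Scan each clause for unnegated literals.
Clause 1: 1 positive; Clause 2: 2 positive; Clause 3: 1 positive; Clause 4: 1 positive; Clause 5: 2 positive; Clause 6: 0 positive; Clause 7: 2 positive; Clause 8: 3 positive.
Total positive literal occurrences = 12.

12


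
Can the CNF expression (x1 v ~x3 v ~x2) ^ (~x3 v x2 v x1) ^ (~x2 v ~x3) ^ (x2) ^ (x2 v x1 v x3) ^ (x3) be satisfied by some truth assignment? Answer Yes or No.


Check all 8 possible truth assignments.
Number of satisfying assignments found: 0.
The formula is unsatisfiable.

No


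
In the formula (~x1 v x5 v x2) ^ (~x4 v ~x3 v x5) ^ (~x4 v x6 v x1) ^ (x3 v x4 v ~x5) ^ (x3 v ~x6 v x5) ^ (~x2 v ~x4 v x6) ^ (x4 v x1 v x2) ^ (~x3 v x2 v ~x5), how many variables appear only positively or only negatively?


A pure literal appears in only one polarity across all clauses.
No pure literals found.
Count = 0.

0


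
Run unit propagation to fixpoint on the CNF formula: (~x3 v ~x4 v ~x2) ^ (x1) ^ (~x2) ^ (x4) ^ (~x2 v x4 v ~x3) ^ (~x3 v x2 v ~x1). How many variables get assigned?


Unit propagation repeatedly assigns the literal in any unit clause, then simplifies.
Assignments in order: x1 = T, x2 = F, x4 = T, x3 = F.
No further unit clauses remain.
Total variables assigned = 4.

4


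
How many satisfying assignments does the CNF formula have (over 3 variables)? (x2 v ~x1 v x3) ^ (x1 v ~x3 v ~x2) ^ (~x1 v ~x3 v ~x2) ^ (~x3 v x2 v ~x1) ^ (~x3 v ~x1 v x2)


Enumerate all 8 truth assignments over 3 variables.
Test each against every clause.
Satisfying assignments found: 4.

4


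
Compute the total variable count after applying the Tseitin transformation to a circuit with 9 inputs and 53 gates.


The Tseitin transformation introduces one auxiliary variable per gate.
Total variables = inputs + gates = 9 + 53 = 62.

62


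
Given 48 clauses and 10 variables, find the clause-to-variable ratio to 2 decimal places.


Clause-to-variable ratio = clauses / variables.
48 / 10 = 4.8.

4.8


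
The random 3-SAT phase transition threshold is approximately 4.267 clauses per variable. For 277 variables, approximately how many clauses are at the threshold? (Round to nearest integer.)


The 3-SAT phase transition occurs at approximately 4.267 clauses per variable.
m = 4.267 * 277 = 1181.959.
Rounded to nearest integer: 1182.

1182


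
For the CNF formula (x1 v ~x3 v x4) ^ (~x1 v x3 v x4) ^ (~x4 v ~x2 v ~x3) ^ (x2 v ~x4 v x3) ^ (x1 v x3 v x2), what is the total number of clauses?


Each group enclosed in parentheses joined by ^ is one clause.
Counting the conjuncts: 5 clauses.

5


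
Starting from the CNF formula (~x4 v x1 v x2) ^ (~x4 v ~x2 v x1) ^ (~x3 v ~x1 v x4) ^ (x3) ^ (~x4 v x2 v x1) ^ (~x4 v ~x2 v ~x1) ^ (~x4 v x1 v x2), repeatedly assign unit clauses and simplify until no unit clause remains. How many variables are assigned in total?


Unit propagation repeatedly assigns the literal in any unit clause, then simplifies.
Assignments in order: x3 = T.
No further unit clauses remain.
Total variables assigned = 1.

1


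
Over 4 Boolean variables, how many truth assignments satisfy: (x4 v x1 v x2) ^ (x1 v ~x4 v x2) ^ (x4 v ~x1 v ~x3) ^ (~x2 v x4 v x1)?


Enumerate all 16 truth assignments over 4 variables.
Test each against every clause.
Satisfying assignments found: 8.

8


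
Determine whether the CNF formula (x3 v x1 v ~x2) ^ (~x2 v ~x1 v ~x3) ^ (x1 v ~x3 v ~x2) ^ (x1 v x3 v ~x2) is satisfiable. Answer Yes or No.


Check all 8 possible truth assignments.
Number of satisfying assignments found: 5.
The formula is satisfiable.

Yes


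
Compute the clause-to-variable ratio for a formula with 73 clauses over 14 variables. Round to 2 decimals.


Clause-to-variable ratio = clauses / variables.
73 / 14 = 5.21.

5.21


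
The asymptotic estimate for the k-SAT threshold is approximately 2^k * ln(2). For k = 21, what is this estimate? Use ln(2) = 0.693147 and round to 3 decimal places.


Using the asymptotic formula: threshold ~ 2^k * ln(2).
2^21 = 2097152.
2097152 * 0.693147 = 1453634.617.

1453634.617


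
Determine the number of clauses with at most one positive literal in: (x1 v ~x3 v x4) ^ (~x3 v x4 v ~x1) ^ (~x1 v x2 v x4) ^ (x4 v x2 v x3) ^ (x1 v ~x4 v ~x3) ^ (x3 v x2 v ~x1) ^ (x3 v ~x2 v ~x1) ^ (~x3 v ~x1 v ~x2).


A Horn clause has at most one positive literal.
Clause 1: 2 positive lit(s) -> not Horn
Clause 2: 1 positive lit(s) -> Horn
Clause 3: 2 positive lit(s) -> not Horn
Clause 4: 3 positive lit(s) -> not Horn
Clause 5: 1 positive lit(s) -> Horn
Clause 6: 2 positive lit(s) -> not Horn
Clause 7: 1 positive lit(s) -> Horn
Clause 8: 0 positive lit(s) -> Horn
Total Horn clauses = 4.

4


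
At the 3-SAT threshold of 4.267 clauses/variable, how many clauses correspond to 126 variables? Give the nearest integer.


The 3-SAT phase transition occurs at approximately 4.267 clauses per variable.
m = 4.267 * 126 = 537.642.
Rounded to nearest integer: 538.

538


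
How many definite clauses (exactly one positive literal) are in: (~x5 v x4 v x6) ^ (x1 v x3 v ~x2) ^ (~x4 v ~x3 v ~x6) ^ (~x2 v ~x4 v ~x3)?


A definite clause has exactly one positive literal.
Clause 1: 2 positive -> not definite
Clause 2: 2 positive -> not definite
Clause 3: 0 positive -> not definite
Clause 4: 0 positive -> not definite
Definite clause count = 0.

0


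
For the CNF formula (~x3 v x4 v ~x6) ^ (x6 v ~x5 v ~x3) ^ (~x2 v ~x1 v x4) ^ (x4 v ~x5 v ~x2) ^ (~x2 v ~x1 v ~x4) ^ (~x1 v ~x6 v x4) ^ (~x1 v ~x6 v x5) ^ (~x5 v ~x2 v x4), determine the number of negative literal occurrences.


Scan each clause for negated literals.
Clause 1: 2 negative; Clause 2: 2 negative; Clause 3: 2 negative; Clause 4: 2 negative; Clause 5: 3 negative; Clause 6: 2 negative; Clause 7: 2 negative; Clause 8: 2 negative.
Total negative literal occurrences = 17.

17


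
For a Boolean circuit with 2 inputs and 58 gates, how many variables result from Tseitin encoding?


The Tseitin transformation introduces one auxiliary variable per gate.
Total variables = inputs + gates = 2 + 58 = 60.

60


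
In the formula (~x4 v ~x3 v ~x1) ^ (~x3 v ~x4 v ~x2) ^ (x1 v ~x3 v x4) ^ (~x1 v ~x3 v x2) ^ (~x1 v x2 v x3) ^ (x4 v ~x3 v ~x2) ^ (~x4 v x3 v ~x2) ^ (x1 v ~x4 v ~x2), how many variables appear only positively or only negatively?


A pure literal appears in only one polarity across all clauses.
No pure literals found.
Count = 0.

0


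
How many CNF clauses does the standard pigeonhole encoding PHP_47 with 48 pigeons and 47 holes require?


The PHP encoding has two parts:
1) At-least-one-hole clauses: 48 (one per pigeon, each with 47 literals).
2) At-most-one-pigeon-per-hole clauses: 47 holes * C(48,2) = 47 * 1128 = 53016.
Total clauses = 48 + 53016 = 53064.

53064


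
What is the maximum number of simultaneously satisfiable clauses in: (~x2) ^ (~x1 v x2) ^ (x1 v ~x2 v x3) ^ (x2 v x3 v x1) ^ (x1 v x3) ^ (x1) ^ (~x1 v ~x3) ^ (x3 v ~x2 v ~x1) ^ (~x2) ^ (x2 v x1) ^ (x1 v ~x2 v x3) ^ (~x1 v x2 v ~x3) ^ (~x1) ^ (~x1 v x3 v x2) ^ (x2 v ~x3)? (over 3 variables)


Enumerate all 8 truth assignments.
For each, count how many of the 15 clauses are satisfied.
The formula is not fully satisfiable, so the maximum is below 15.
Maximum simultaneously satisfiable clauses = 12.

12


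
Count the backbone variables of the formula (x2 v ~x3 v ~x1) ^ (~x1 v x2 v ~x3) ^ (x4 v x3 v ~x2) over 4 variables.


Find all satisfying assignments: 12 model(s).
Check which variables have the same value in every model.
No variable is fixed across all models.
Backbone size = 0.

0


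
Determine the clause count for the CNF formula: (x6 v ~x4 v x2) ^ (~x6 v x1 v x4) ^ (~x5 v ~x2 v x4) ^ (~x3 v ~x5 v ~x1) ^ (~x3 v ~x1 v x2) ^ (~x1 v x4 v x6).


Each group enclosed in parentheses joined by ^ is one clause.
Counting the conjuncts: 6 clauses.

6


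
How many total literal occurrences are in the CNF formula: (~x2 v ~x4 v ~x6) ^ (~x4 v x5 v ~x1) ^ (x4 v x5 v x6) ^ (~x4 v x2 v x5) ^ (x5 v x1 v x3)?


Clause lengths: 3, 3, 3, 3, 3.
Sum = 3 + 3 + 3 + 3 + 3 = 15.

15


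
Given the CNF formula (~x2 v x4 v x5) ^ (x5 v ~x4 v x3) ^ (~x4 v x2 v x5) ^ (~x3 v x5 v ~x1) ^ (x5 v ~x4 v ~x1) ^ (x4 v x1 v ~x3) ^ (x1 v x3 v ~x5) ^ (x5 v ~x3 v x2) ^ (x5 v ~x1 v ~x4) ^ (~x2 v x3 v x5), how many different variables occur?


Identify each distinct variable in the formula.
Variables found: x1, x2, x3, x4, x5.
Total distinct variables = 5.

5


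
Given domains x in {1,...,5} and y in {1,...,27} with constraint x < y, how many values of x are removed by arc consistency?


For the constraint x < y, x needs a supporting value in y's domain.
x can be at most 26 (one less than y's maximum).
Valid x values from domain: 5 out of 5.
Pruned = 5 - 5 = 0.

0


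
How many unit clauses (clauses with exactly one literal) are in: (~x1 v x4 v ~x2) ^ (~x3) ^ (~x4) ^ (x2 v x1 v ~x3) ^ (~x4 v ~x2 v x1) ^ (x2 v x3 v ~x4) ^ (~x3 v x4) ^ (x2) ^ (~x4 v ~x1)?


A unit clause contains exactly one literal.
Unit clauses found: (~x3), (~x4), (x2).
Count = 3.

3


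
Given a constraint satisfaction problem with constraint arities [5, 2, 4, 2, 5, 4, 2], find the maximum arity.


The arities are: 5, 2, 4, 2, 5, 4, 2.
Scan for the maximum value.
Maximum arity = 5.

5


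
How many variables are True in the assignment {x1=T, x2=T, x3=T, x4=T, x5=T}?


The weight is the number of variables assigned True.
True variables: x1, x2, x3, x4, x5.
Weight = 5.

5


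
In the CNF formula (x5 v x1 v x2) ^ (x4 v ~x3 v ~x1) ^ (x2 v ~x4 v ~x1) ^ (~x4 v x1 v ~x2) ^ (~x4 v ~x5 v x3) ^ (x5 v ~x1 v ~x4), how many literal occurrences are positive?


Scan each clause for unnegated literals.
Clause 1: 3 positive; Clause 2: 1 positive; Clause 3: 1 positive; Clause 4: 1 positive; Clause 5: 1 positive; Clause 6: 1 positive.
Total positive literal occurrences = 8.

8


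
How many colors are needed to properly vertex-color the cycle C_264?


A cycle on an even number of vertices is bipartite: alternate two colors around the cycle.
Since 264 is even, two colors suffice, and at least two are needed because the graph has edges.
Chromatic number = 2.

2


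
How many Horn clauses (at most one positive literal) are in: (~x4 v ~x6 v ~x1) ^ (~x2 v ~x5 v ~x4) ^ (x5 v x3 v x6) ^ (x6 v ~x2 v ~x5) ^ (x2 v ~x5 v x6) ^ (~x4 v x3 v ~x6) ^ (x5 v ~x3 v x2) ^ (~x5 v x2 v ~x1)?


A Horn clause has at most one positive literal.
Clause 1: 0 positive lit(s) -> Horn
Clause 2: 0 positive lit(s) -> Horn
Clause 3: 3 positive lit(s) -> not Horn
Clause 4: 1 positive lit(s) -> Horn
Clause 5: 2 positive lit(s) -> not Horn
Clause 6: 1 positive lit(s) -> Horn
Clause 7: 2 positive lit(s) -> not Horn
Clause 8: 1 positive lit(s) -> Horn
Total Horn clauses = 5.

5


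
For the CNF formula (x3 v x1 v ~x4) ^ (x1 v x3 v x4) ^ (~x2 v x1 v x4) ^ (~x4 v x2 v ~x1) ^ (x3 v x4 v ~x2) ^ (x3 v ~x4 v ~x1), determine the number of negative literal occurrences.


Scan each clause for negated literals.
Clause 1: 1 negative; Clause 2: 0 negative; Clause 3: 1 negative; Clause 4: 2 negative; Clause 5: 1 negative; Clause 6: 2 negative.
Total negative literal occurrences = 7.

7


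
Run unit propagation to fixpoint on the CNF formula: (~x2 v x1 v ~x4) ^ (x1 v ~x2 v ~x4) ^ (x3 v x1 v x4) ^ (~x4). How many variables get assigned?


Unit propagation repeatedly assigns the literal in any unit clause, then simplifies.
Assignments in order: x4 = F.
No further unit clauses remain.
Total variables assigned = 1.

1


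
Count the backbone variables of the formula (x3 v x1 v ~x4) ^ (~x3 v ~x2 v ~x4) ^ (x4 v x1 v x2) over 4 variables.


Find all satisfying assignments: 10 model(s).
Check which variables have the same value in every model.
No variable is fixed across all models.
Backbone size = 0.

0


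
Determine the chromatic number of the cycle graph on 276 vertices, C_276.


A cycle on an even number of vertices is bipartite: alternate two colors around the cycle.
Since 276 is even, two colors suffice, and at least two are needed because the graph has edges.
Chromatic number = 2.

2


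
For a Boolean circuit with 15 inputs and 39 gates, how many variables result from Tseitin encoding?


The Tseitin transformation introduces one auxiliary variable per gate.
Total variables = inputs + gates = 15 + 39 = 54.

54


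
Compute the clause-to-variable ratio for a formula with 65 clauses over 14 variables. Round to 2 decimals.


Clause-to-variable ratio = clauses / variables.
65 / 14 = 4.64.

4.64


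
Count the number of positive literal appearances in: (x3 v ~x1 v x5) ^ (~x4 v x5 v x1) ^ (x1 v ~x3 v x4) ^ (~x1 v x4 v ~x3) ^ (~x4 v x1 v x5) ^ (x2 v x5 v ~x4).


Scan each clause for unnegated literals.
Clause 1: 2 positive; Clause 2: 2 positive; Clause 3: 2 positive; Clause 4: 1 positive; Clause 5: 2 positive; Clause 6: 2 positive.
Total positive literal occurrences = 11.

11


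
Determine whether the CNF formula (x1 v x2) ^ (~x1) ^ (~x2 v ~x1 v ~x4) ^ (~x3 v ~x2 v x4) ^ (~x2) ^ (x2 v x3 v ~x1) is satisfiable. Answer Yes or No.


Check all 16 possible truth assignments.
Number of satisfying assignments found: 0.
The formula is unsatisfiable.

No


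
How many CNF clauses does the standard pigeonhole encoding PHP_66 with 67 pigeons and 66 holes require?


The PHP encoding has two parts:
1) At-least-one-hole clauses: 67 (one per pigeon, each with 66 literals).
2) At-most-one-pigeon-per-hole clauses: 66 holes * C(67,2) = 66 * 2211 = 145926.
Total clauses = 67 + 145926 = 145993.

145993


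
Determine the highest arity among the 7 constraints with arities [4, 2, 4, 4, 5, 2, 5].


The arities are: 4, 2, 4, 4, 5, 2, 5.
Scan for the maximum value.
Maximum arity = 5.

5


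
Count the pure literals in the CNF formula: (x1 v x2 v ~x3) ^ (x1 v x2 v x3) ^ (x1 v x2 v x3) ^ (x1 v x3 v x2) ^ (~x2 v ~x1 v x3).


A pure literal appears in only one polarity across all clauses.
No pure literals found.
Count = 0.

0


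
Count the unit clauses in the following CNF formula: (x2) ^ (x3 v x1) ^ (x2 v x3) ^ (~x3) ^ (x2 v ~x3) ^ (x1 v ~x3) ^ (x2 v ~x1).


A unit clause contains exactly one literal.
Unit clauses found: (x2), (~x3).
Count = 2.

2


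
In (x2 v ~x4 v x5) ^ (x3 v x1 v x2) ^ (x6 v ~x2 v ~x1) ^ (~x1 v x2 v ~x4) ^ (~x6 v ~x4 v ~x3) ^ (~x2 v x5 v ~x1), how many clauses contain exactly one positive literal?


A definite clause has exactly one positive literal.
Clause 1: 2 positive -> not definite
Clause 2: 3 positive -> not definite
Clause 3: 1 positive -> definite
Clause 4: 1 positive -> definite
Clause 5: 0 positive -> not definite
Clause 6: 1 positive -> definite
Definite clause count = 3.

3


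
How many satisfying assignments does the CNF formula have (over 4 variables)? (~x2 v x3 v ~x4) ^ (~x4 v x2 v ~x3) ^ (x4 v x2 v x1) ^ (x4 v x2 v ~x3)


Enumerate all 16 truth assignments over 4 variables.
Test each against every clause.
Satisfying assignments found: 9.

9


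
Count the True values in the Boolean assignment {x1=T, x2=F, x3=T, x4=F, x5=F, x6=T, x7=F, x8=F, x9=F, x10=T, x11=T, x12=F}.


The weight is the number of variables assigned True.
True variables: x1, x3, x6, x10, x11.
Weight = 5.

5


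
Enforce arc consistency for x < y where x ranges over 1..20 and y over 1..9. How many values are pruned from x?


For the constraint x < y, x needs a supporting value in y's domain.
x can be at most 8 (one less than y's maximum).
Valid x values from domain: 8 out of 20.
Pruned = 20 - 8 = 12.

12


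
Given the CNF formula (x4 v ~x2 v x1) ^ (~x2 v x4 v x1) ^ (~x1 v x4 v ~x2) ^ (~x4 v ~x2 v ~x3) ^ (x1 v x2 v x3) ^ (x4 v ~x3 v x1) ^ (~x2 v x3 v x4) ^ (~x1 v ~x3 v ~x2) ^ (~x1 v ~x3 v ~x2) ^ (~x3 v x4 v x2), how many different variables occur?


Identify each distinct variable in the formula.
Variables found: x1, x2, x3, x4.
Total distinct variables = 4.

4


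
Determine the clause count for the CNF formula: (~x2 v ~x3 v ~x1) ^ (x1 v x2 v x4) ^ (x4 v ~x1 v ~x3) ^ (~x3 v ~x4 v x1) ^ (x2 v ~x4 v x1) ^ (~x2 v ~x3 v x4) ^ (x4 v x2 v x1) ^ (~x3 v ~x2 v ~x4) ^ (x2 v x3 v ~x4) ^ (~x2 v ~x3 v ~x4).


Each group enclosed in parentheses joined by ^ is one clause.
Counting the conjuncts: 10 clauses.

10


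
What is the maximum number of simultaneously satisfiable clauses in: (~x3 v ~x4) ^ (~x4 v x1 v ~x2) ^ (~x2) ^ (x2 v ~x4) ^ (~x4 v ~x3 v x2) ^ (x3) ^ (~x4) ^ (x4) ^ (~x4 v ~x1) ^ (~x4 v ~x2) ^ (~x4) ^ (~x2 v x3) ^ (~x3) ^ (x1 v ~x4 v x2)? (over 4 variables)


Enumerate all 16 truth assignments.
For each, count how many of the 14 clauses are satisfied.
The formula is not fully satisfiable, so the maximum is below 14.
Maximum simultaneously satisfiable clauses = 12.

12


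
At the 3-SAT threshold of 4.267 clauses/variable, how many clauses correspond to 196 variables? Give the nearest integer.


The 3-SAT phase transition occurs at approximately 4.267 clauses per variable.
m = 4.267 * 196 = 836.332.
Rounded to nearest integer: 836.

836


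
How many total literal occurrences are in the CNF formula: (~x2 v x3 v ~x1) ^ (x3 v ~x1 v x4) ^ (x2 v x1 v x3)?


Clause lengths: 3, 3, 3.
Sum = 3 + 3 + 3 = 9.

9


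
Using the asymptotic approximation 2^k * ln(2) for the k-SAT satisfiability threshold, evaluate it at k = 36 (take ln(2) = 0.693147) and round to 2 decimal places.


Using the asymptotic formula: threshold ~ 2^k * ln(2).
2^36 = 68719476736.
68719476736 * 0.693147 = 47632699141.13.

47632699141.13


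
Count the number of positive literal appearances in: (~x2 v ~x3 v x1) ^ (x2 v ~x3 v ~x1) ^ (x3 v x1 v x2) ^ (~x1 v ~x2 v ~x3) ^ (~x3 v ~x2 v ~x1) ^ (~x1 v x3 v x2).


Scan each clause for unnegated literals.
Clause 1: 1 positive; Clause 2: 1 positive; Clause 3: 3 positive; Clause 4: 0 positive; Clause 5: 0 positive; Clause 6: 2 positive.
Total positive literal occurrences = 7.

7


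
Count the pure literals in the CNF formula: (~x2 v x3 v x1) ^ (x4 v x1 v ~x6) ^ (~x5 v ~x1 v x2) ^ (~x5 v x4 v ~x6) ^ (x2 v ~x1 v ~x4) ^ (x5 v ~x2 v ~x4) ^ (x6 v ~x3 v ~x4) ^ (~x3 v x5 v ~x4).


A pure literal appears in only one polarity across all clauses.
No pure literals found.
Count = 0.

0


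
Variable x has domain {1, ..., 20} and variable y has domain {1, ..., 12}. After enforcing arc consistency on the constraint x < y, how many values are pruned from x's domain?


For the constraint x < y, x needs a supporting value in y's domain.
x can be at most 11 (one less than y's maximum).
Valid x values from domain: 11 out of 20.
Pruned = 20 - 11 = 9.

9


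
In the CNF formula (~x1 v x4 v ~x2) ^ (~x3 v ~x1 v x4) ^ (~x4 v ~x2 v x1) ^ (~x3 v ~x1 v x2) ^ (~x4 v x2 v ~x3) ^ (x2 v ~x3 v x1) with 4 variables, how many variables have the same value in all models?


Find all satisfying assignments: 8 model(s).
Check which variables have the same value in every model.
No variable is fixed across all models.
Backbone size = 0.

0


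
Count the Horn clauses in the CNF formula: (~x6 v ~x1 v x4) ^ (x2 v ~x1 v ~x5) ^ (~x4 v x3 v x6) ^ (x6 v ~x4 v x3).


A Horn clause has at most one positive literal.
Clause 1: 1 positive lit(s) -> Horn
Clause 2: 1 positive lit(s) -> Horn
Clause 3: 2 positive lit(s) -> not Horn
Clause 4: 2 positive lit(s) -> not Horn
Total Horn clauses = 2.

2


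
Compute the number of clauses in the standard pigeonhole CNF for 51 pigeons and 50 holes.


The PHP encoding has two parts:
1) At-least-one-hole clauses: 51 (one per pigeon, each with 50 literals).
2) At-most-one-pigeon-per-hole clauses: 50 holes * C(51,2) = 50 * 1275 = 63750.
Total clauses = 51 + 63750 = 63801.

63801


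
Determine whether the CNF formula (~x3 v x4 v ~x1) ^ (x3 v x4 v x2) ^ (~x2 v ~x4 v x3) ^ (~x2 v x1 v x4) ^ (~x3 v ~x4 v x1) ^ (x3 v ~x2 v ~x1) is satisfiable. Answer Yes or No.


Check all 16 possible truth assignments.
Number of satisfying assignments found: 5.
The formula is satisfiable.

Yes


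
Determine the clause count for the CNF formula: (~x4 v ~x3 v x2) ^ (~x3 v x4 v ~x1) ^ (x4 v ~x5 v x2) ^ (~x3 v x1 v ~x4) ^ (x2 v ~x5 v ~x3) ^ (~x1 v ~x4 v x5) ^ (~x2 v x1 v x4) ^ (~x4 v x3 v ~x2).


Each group enclosed in parentheses joined by ^ is one clause.
Counting the conjuncts: 8 clauses.

8


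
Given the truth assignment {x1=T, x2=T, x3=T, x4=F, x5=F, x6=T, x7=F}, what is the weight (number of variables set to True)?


The weight is the number of variables assigned True.
True variables: x1, x2, x3, x6.
Weight = 4.

4


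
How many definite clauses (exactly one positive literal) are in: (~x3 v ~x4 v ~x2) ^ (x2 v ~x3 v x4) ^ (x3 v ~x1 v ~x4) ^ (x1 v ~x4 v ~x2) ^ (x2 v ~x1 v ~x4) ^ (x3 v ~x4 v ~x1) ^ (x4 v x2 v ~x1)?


A definite clause has exactly one positive literal.
Clause 1: 0 positive -> not definite
Clause 2: 2 positive -> not definite
Clause 3: 1 positive -> definite
Clause 4: 1 positive -> definite
Clause 5: 1 positive -> definite
Clause 6: 1 positive -> definite
Clause 7: 2 positive -> not definite
Definite clause count = 4.

4


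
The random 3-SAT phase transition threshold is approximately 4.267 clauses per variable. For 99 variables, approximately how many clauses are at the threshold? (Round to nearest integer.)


The 3-SAT phase transition occurs at approximately 4.267 clauses per variable.
m = 4.267 * 99 = 422.433.
Rounded to nearest integer: 422.

422


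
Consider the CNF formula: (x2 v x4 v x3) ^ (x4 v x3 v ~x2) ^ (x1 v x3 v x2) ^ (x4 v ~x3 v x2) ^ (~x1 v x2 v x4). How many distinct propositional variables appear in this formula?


Identify each distinct variable in the formula.
Variables found: x1, x2, x3, x4.
Total distinct variables = 4.

4


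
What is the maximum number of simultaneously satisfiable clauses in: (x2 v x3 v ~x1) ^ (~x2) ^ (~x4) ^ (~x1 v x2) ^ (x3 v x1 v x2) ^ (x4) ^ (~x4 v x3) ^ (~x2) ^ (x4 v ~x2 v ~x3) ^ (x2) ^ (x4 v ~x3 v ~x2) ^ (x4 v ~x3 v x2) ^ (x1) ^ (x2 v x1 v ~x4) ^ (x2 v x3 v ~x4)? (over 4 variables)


Enumerate all 16 truth assignments.
For each, count how many of the 15 clauses are satisfied.
The formula is not fully satisfiable, so the maximum is below 15.
Maximum simultaneously satisfiable clauses = 12.

12


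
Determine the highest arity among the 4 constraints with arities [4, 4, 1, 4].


The arities are: 4, 4, 1, 4.
Scan for the maximum value.
Maximum arity = 4.

4


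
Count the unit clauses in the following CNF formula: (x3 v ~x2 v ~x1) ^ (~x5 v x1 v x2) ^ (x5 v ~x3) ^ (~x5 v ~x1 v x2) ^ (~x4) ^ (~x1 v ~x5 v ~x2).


A unit clause contains exactly one literal.
Unit clauses found: (~x4).
Count = 1.

1


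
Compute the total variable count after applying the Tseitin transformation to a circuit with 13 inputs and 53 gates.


The Tseitin transformation introduces one auxiliary variable per gate.
Total variables = inputs + gates = 13 + 53 = 66.

66


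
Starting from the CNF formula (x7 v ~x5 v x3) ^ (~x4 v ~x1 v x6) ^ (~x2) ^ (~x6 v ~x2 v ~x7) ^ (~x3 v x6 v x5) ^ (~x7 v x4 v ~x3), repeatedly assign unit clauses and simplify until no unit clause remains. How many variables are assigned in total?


Unit propagation repeatedly assigns the literal in any unit clause, then simplifies.
Assignments in order: x2 = F.
No further unit clauses remain.
Total variables assigned = 1.

1


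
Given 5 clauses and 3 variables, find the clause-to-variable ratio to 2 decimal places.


Clause-to-variable ratio = clauses / variables.
5 / 3 = 1.67.

1.67


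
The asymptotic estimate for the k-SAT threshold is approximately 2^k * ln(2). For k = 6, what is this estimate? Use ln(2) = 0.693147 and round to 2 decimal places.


Using the asymptotic formula: threshold ~ 2^k * ln(2).
2^6 = 64.
64 * 0.693147 = 44.36.

44.36


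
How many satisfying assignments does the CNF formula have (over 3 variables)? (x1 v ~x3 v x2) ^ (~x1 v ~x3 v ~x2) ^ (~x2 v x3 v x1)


Enumerate all 8 truth assignments over 3 variables.
Test each against every clause.
Satisfying assignments found: 5.

5


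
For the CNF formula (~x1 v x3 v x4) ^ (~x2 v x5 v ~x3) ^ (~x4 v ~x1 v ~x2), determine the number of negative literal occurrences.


Scan each clause for negated literals.
Clause 1: 1 negative; Clause 2: 2 negative; Clause 3: 3 negative.
Total negative literal occurrences = 6.

6


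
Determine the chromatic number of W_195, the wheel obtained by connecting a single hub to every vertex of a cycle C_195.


W_195 consists of the cycle C_195 together with a hub vertex adjacent to every cycle vertex.
The cycle C_195 needs 3 colors (odd cycle -> 3).
The hub is adjacent to every cycle vertex, so it must receive a new color distinct from all of them.
Chromatic number = 3 + 1 = 4.

4


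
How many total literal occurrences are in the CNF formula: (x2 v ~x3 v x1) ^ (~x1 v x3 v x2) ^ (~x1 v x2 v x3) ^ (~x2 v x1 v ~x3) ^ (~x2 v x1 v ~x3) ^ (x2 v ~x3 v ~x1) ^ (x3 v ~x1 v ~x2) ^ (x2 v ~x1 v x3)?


Clause lengths: 3, 3, 3, 3, 3, 3, 3, 3.
Sum = 3 + 3 + 3 + 3 + 3 + 3 + 3 + 3 = 24.

24


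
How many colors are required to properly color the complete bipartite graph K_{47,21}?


K_{47,21} is bipartite by definition: the two parts are independent sets, with every edge crossing between them.
Color all vertices in one part with color 1 and all vertices in the other part with color 2.
Since the graph has at least one edge, one color does not suffice.
Chromatic number = 2.

2


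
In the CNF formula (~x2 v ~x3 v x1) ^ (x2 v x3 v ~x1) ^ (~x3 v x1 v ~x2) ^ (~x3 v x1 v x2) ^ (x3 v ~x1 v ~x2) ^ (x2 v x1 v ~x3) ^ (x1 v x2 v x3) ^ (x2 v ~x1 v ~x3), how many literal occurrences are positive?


Scan each clause for unnegated literals.
Clause 1: 1 positive; Clause 2: 2 positive; Clause 3: 1 positive; Clause 4: 2 positive; Clause 5: 1 positive; Clause 6: 2 positive; Clause 7: 3 positive; Clause 8: 1 positive.
Total positive literal occurrences = 13.

13


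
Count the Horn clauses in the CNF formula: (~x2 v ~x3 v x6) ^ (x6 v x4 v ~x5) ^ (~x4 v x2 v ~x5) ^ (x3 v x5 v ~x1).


A Horn clause has at most one positive literal.
Clause 1: 1 positive lit(s) -> Horn
Clause 2: 2 positive lit(s) -> not Horn
Clause 3: 1 positive lit(s) -> Horn
Clause 4: 2 positive lit(s) -> not Horn
Total Horn clauses = 2.

2


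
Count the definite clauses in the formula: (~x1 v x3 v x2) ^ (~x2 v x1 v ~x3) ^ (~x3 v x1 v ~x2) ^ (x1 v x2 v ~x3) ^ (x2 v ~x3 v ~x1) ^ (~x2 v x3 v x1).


A definite clause has exactly one positive literal.
Clause 1: 2 positive -> not definite
Clause 2: 1 positive -> definite
Clause 3: 1 positive -> definite
Clause 4: 2 positive -> not definite
Clause 5: 1 positive -> definite
Clause 6: 2 positive -> not definite
Definite clause count = 3.

3


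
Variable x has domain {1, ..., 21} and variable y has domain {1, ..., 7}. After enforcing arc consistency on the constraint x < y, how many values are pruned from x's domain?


For the constraint x < y, x needs a supporting value in y's domain.
x can be at most 6 (one less than y's maximum).
Valid x values from domain: 6 out of 21.
Pruned = 21 - 6 = 15.

15


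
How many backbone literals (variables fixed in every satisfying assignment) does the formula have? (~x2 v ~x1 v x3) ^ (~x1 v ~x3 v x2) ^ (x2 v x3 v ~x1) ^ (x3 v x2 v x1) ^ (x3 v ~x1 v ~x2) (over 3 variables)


Find all satisfying assignments: 4 model(s).
Check which variables have the same value in every model.
No variable is fixed across all models.
Backbone size = 0.

0


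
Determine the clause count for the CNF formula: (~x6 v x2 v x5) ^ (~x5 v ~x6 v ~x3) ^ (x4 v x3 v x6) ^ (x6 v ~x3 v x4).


Each group enclosed in parentheses joined by ^ is one clause.
Counting the conjuncts: 4 clauses.

4


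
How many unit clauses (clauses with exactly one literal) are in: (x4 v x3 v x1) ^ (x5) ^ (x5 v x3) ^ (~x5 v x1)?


A unit clause contains exactly one literal.
Unit clauses found: (x5).
Count = 1.

1


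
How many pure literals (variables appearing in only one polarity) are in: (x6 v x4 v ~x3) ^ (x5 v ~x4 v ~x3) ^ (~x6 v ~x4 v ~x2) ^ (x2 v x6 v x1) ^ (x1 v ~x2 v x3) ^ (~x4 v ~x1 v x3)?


A pure literal appears in only one polarity across all clauses.
Pure literals: x5 (positive only).
Count = 1.

1


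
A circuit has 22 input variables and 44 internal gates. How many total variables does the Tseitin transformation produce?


The Tseitin transformation introduces one auxiliary variable per gate.
Total variables = inputs + gates = 22 + 44 = 66.

66


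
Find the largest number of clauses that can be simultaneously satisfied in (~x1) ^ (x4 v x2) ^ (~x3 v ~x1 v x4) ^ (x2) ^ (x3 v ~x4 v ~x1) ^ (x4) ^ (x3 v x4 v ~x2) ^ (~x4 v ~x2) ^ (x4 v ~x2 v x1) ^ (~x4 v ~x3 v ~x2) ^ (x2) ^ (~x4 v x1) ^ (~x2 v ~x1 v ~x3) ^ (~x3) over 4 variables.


Enumerate all 16 truth assignments.
For each, count how many of the 14 clauses are satisfied.
The formula is not fully satisfiable, so the maximum is below 14.
Maximum simultaneously satisfiable clauses = 12.

12


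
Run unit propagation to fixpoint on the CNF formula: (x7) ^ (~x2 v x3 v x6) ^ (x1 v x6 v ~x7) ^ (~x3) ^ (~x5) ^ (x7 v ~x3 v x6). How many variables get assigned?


Unit propagation repeatedly assigns the literal in any unit clause, then simplifies.
Assignments in order: x7 = T, x3 = F, x5 = F.
No further unit clauses remain.
Total variables assigned = 3.

3


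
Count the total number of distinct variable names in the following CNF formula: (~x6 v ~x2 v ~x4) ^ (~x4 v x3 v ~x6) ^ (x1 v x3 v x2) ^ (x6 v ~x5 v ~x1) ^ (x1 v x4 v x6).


Identify each distinct variable in the formula.
Variables found: x1, x2, x3, x4, x5, x6.
Total distinct variables = 6.

6


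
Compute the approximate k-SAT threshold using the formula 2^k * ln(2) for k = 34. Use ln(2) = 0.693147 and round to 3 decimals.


Using the asymptotic formula: threshold ~ 2^k * ln(2).
2^34 = 17179869184.
17179869184 * 0.693147 = 11908174785.282.

11908174785.282


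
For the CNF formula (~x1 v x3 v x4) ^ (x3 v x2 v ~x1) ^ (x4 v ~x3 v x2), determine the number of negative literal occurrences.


Scan each clause for negated literals.
Clause 1: 1 negative; Clause 2: 1 negative; Clause 3: 1 negative.
Total negative literal occurrences = 3.

3


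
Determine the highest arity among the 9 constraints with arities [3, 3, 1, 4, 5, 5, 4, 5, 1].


The arities are: 3, 3, 1, 4, 5, 5, 4, 5, 1.
Scan for the maximum value.
Maximum arity = 5.

5


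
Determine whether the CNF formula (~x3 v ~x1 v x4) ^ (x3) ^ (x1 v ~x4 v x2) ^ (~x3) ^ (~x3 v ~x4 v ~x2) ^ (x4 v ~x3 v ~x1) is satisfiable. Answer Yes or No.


Check all 16 possible truth assignments.
Number of satisfying assignments found: 0.
The formula is unsatisfiable.

No


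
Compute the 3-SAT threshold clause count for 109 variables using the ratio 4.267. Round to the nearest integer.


The 3-SAT phase transition occurs at approximately 4.267 clauses per variable.
m = 4.267 * 109 = 465.103.
Rounded to nearest integer: 465.

465


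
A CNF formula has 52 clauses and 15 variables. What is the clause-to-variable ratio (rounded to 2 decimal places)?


Clause-to-variable ratio = clauses / variables.
52 / 15 = 3.47.

3.47


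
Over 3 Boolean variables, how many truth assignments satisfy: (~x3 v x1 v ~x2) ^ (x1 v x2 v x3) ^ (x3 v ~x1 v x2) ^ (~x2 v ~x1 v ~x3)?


Enumerate all 8 truth assignments over 3 variables.
Test each against every clause.
Satisfying assignments found: 4.

4


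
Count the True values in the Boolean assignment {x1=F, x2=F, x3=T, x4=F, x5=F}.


The weight is the number of variables assigned True.
True variables: x3.
Weight = 1.

1


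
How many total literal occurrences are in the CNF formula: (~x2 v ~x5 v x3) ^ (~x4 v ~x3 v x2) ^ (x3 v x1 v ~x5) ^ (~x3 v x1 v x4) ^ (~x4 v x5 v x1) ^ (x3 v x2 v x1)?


Clause lengths: 3, 3, 3, 3, 3, 3.
Sum = 3 + 3 + 3 + 3 + 3 + 3 = 18.

18


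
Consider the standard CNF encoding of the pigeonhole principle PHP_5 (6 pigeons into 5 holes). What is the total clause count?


The PHP encoding has two parts:
1) At-least-one-hole clauses: 6 (one per pigeon, each with 5 literals).
2) At-most-one-pigeon-per-hole clauses: 5 holes * C(6,2) = 5 * 15 = 75.
Total clauses = 6 + 75 = 81.

81


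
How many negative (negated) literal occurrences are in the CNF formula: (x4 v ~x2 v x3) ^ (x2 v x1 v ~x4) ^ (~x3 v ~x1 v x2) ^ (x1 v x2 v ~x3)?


Scan each clause for negated literals.
Clause 1: 1 negative; Clause 2: 1 negative; Clause 3: 2 negative; Clause 4: 1 negative.
Total negative literal occurrences = 5.

5


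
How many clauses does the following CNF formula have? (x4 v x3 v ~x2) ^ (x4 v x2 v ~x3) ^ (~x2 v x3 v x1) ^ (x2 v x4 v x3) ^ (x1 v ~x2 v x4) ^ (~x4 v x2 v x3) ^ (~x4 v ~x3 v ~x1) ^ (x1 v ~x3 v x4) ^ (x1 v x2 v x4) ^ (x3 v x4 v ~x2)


Each group enclosed in parentheses joined by ^ is one clause.
Counting the conjuncts: 10 clauses.

10


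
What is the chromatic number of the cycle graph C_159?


An odd cycle cannot be 2-colored: alternating two colors around the cycle returns to the start with a conflict.
Since 159 is odd, three colors are required (and three suffice).
Chromatic number = 3.

3


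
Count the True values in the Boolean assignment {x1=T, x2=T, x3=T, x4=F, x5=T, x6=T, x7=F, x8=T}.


The weight is the number of variables assigned True.
True variables: x1, x2, x3, x5, x6, x8.
Weight = 6.

6


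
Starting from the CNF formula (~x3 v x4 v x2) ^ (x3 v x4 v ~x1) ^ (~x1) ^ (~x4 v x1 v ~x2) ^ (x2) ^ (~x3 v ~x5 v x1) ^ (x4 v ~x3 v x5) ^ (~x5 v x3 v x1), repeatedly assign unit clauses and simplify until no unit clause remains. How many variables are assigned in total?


Unit propagation repeatedly assigns the literal in any unit clause, then simplifies.
Assignments in order: x1 = F, x2 = T, x4 = F.
No further unit clauses remain.
Total variables assigned = 3.

3


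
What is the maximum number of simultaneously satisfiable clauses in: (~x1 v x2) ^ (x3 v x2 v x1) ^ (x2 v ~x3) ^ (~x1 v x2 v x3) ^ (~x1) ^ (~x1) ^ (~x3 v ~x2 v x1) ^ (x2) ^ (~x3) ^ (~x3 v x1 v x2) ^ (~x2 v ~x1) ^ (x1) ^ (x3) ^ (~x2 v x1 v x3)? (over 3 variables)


Enumerate all 8 truth assignments.
For each, count how many of the 14 clauses are satisfied.
The formula is not fully satisfiable, so the maximum is below 14.
Maximum simultaneously satisfiable clauses = 11.

11


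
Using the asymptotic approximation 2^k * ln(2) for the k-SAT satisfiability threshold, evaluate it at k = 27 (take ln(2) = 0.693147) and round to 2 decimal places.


Using the asymptotic formula: threshold ~ 2^k * ln(2).
2^27 = 134217728.
134217728 * 0.693147 = 93032615.51.

93032615.51


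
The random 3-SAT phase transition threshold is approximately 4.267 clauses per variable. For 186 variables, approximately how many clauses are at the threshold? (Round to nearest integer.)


The 3-SAT phase transition occurs at approximately 4.267 clauses per variable.
m = 4.267 * 186 = 793.662.
Rounded to nearest integer: 794.

794


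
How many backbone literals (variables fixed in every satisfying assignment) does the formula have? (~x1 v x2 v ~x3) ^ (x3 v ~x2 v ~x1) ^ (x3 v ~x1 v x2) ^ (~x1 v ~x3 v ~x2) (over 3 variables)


Find all satisfying assignments: 4 model(s).
Check which variables have the same value in every model.
Fixed variables: x1=F.
Backbone size = 1.

1


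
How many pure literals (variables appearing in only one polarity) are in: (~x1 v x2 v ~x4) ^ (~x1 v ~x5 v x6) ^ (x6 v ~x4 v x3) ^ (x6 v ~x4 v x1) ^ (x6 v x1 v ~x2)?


A pure literal appears in only one polarity across all clauses.
Pure literals: x3 (positive only), x4 (negative only), x5 (negative only), x6 (positive only).
Count = 4.

4
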